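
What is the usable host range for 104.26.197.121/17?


Network: 104.26.128.0
Broadcast: 104.26.255.255
First usable = network + 1
Last usable = broadcast - 1
Range: 104.26.128.1 to 104.26.255.254


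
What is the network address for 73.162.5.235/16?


IP:   01001001.10100010.00000101.11101011
Mask: 11111111.11111111.00000000.00000000
AND operation:
Net:  01001001.10100010.00000000.00000000
Network: 73.162.0.0/16


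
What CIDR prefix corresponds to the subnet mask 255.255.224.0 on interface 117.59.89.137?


Binary: 11111111.11111111.11100000.00000000
Count leading 1s
Prefix: /19


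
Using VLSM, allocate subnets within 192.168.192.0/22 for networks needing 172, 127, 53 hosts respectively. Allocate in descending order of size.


172 hosts -> /24 (254 usable): 192.168.192.0/24
127 hosts -> /24 (254 usable): 192.168.193.0/24
53 hosts -> /26 (62 usable): 192.168.194.0/26
Allocation: 192.168.192.0/24 (172 hosts, 254 usable); 192.168.193.0/24 (127 hosts, 254 usable); 192.168.194.0/26 (53 hosts, 62 usable)


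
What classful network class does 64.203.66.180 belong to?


First octet: 64
Binary: 01000000
0xxxxxxx -> Class A (1-126)
Class A, default mask 255.0.0.0 (/8)


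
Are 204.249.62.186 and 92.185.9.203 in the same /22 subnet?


Mask: 255.255.252.0
204.249.62.186 AND mask = 204.249.60.0
92.185.9.203 AND mask = 92.185.8.0
No, different subnets (204.249.60.0 vs 92.185.8.0)


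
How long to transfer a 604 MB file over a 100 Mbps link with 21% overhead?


Effective throughput = 100 * (1 - 21/100) = 79 Mbps
File size in Mb = 604 * 8 = 4832 Mb
Time = 4832 / 79
Time = 61.1646 seconds


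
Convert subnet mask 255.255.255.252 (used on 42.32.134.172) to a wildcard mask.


Subnet mask: 255.255.255.252
Wildcard = 255.255.255.255 - subnet mask
255 - 255 = 0
255 - 255 = 0
255 - 255 = 0
255 - 252 = 3
Wildcard: 0.0.0.3


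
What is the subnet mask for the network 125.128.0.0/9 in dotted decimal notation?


/9 means 9 network bits, 23 host bits
Binary: 11111111100000000000000000000000
Mask: 255.128.0.0


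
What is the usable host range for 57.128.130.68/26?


Network: 57.128.130.64
Broadcast: 57.128.130.127
First usable = network + 1
Last usable = broadcast - 1
Range: 57.128.130.65 to 57.128.130.126


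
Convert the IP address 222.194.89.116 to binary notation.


222 = 11011110
194 = 11000010
89 = 01011001
116 = 01110100
Binary: 11011110.11000010.01011001.01110100


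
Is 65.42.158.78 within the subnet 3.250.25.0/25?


Subnet network: 3.250.25.0
Test IP AND mask: 65.42.158.0
No, 65.42.158.78 is not in 3.250.25.0/25


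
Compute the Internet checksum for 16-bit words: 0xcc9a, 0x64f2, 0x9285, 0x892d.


Sum all words (with carry folding):
+ 0xcc9a = 0xcc9a
+ 0x64f2 = 0x318d
+ 0x9285 = 0xc412
+ 0x892d = 0x4d40
One's complement: ~0x4d40
Checksum = 0xb2bf


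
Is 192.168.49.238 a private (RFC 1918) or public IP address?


RFC 1918 private ranges:
  10.0.0.0/8 (10.0.0.0 - 10.255.255.255)
  172.16.0.0/12 (172.16.0.0 - 172.31.255.255)
  192.168.0.0/16 (192.168.0.0 - 192.168.255.255)
Private (in 192.168.0.0/16)


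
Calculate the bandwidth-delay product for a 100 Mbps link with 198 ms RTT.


BDP = bandwidth * RTT
= 100 Mbps * 198 ms
= 100 * 1e6 * 198 / 1000 bits
= 19800000 bits
= 2475000 bytes
= 2416.9922 KB
BDP = 19800000 bits (2475000 bytes)


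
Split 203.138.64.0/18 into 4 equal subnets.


New prefix = 18 + 2 = 20
Each subnet has 4096 addresses
  203.138.64.0/20
  203.138.80.0/20
  203.138.96.0/20
  203.138.112.0/20
Subnets: 203.138.64.0/20, 203.138.80.0/20, 203.138.96.0/20, 203.138.112.0/20


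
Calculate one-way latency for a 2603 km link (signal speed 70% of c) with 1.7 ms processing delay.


Speed = 0.7 * 3e5 km/s = 210000 km/s
Propagation delay = 2603 / 210000 = 0.0124 s = 12.3952 ms
Processing delay = 1.7 ms
Total one-way latency = 14.0952 ms


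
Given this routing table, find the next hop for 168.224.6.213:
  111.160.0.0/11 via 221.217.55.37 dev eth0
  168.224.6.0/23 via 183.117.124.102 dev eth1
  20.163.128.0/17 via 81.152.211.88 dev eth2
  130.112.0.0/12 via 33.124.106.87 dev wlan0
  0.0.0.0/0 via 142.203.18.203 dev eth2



Longest prefix match for 168.224.6.213:
  /11 111.160.0.0: no
  /23 168.224.6.0: MATCH
  /17 20.163.128.0: no
  /12 130.112.0.0: no
  /0 0.0.0.0: MATCH
Selected: next-hop 183.117.124.102 via eth1 (matched /23)


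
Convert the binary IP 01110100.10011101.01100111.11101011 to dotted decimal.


01110100 = 116
10011101 = 157
01100111 = 103
11101011 = 235
IP: 116.157.103.235


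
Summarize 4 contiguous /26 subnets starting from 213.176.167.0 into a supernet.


Original prefix: /26
Number of subnets: 4 = 2^2
New prefix = 26 - 2 = 24
Supernet: 213.176.167.0/24


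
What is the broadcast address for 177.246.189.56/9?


Network: 177.128.0.0/9
Host bits = 23
Set all host bits to 1:
Broadcast: 177.255.255.255


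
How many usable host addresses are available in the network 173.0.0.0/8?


Host bits = 32 - 8 = 24
Total addresses = 2^24 = 16777216
Usable = total - 2 (network and broadcast)
Usable hosts: 16777214


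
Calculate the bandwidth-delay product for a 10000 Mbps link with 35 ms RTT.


BDP = bandwidth * RTT
= 10000 Mbps * 35 ms
= 10000 * 1e6 * 35 / 1000 bits
= 350000000 bits
= 43750000 bytes
= 42724.6094 KB
BDP = 350000000 bits (43750000 bytes)


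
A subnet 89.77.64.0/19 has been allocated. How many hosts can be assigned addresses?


Host bits = 32 - 19 = 13
Total addresses = 2^13 = 8192
Usable = total - 2 (network and broadcast)
Usable hosts: 8190


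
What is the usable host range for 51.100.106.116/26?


Network: 51.100.106.64
Broadcast: 51.100.106.127
First usable = network + 1
Last usable = broadcast - 1
Range: 51.100.106.65 to 51.100.106.126


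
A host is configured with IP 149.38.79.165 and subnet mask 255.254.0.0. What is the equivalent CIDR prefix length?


Binary: 11111111.11111110.00000000.00000000
Count leading 1s
Prefix: /15


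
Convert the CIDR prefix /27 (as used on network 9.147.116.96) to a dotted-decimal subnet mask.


/27 means 27 network bits, 5 host bits
Binary: 11111111111111111111111111100000
Mask: 255.255.255.224


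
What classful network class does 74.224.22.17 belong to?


First octet: 74
Binary: 01001010
0xxxxxxx -> Class A (1-126)
Class A, default mask 255.0.0.0 (/8)


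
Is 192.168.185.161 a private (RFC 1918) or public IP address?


RFC 1918 private ranges:
  10.0.0.0/8 (10.0.0.0 - 10.255.255.255)
  172.16.0.0/12 (172.16.0.0 - 172.31.255.255)
  192.168.0.0/16 (192.168.0.0 - 192.168.255.255)
Private (in 192.168.0.0/16)


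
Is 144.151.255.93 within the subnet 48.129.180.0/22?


Subnet network: 48.129.180.0
Test IP AND mask: 144.151.252.0
No, 144.151.255.93 is not in 48.129.180.0/22


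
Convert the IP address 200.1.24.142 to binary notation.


200 = 11001000
1 = 00000001
24 = 00011000
142 = 10001110
Binary: 11001000.00000001.00011000.10001110


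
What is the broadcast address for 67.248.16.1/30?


Network: 67.248.16.0/30
Host bits = 2
Set all host bits to 1:
Broadcast: 67.248.16.3


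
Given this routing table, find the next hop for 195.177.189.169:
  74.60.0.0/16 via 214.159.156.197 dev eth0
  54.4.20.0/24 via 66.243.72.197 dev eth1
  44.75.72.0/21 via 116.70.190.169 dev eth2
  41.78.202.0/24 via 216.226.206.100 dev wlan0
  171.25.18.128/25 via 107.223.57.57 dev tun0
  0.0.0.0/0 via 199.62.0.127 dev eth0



Longest prefix match for 195.177.189.169:
  /16 74.60.0.0: no
  /24 54.4.20.0: no
  /21 44.75.72.0: no
  /24 41.78.202.0: no
  /25 171.25.18.128: no
  /0 0.0.0.0: MATCH
Selected: next-hop 199.62.0.127 via eth0 (matched /0)


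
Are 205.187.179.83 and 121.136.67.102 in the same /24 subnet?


Mask: 255.255.255.0
205.187.179.83 AND mask = 205.187.179.0
121.136.67.102 AND mask = 121.136.67.0
No, different subnets (205.187.179.0 vs 121.136.67.0)


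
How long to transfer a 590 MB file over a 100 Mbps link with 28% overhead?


Effective throughput = 100 * (1 - 28/100) = 72 Mbps
File size in Mb = 590 * 8 = 4720 Mb
Time = 4720 / 72
Time = 65.5556 seconds


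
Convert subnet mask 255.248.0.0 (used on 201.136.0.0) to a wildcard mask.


Subnet mask: 255.248.0.0
Wildcard = 255.255.255.255 - subnet mask
255 - 255 = 0
255 - 248 = 7
255 - 0 = 255
255 - 0 = 255
Wildcard: 0.7.255.255


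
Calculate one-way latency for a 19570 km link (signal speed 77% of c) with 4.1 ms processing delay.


Speed = 0.77 * 3e5 km/s = 231000 km/s
Propagation delay = 19570 / 231000 = 0.0847 s = 84.7186 ms
Processing delay = 4.1 ms
Total one-way latency = 88.8186 ms


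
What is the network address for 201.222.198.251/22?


IP:   11001001.11011110.11000110.11111011
Mask: 11111111.11111111.11111100.00000000
AND operation:
Net:  11001001.11011110.11000100.00000000
Network: 201.222.196.0/22


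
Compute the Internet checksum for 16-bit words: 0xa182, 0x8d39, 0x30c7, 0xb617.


Sum all words (with carry folding):
+ 0xa182 = 0xa182
+ 0x8d39 = 0x2ebc
+ 0x30c7 = 0x5f83
+ 0xb617 = 0x159b
One's complement: ~0x159b
Checksum = 0xea64


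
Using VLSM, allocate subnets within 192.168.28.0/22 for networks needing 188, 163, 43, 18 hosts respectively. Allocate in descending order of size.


188 hosts -> /24 (254 usable): 192.168.28.0/24
163 hosts -> /24 (254 usable): 192.168.29.0/24
43 hosts -> /26 (62 usable): 192.168.30.0/26
18 hosts -> /27 (30 usable): 192.168.30.64/27
Allocation: 192.168.28.0/24 (188 hosts, 254 usable); 192.168.29.0/24 (163 hosts, 254 usable); 192.168.30.0/26 (43 hosts, 62 usable); 192.168.30.64/27 (18 hosts, 30 usable)


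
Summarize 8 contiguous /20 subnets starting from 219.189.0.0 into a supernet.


Original prefix: /20
Number of subnets: 8 = 2^3
New prefix = 20 - 3 = 17
Supernet: 219.189.0.0/17


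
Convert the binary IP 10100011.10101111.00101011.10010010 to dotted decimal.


10100011 = 163
10101111 = 175
00101011 = 43
10010010 = 146
IP: 163.175.43.146


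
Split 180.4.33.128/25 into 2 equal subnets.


New prefix = 25 + 1 = 26
Each subnet has 64 addresses
  180.4.33.128/26
  180.4.33.192/26
Subnets: 180.4.33.128/26, 180.4.33.192/26


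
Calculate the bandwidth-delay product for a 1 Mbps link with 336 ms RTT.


BDP = bandwidth * RTT
= 1 Mbps * 336 ms
= 1 * 1e6 * 336 / 1000 bits
= 336000 bits
= 42000 bytes
= 41.0156 KB
BDP = 336000 bits (42000 bytes)


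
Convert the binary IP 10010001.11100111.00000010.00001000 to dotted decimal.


10010001 = 145
11100111 = 231
00000010 = 2
00001000 = 8
IP: 145.231.2.8


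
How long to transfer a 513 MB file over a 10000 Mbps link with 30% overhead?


Effective throughput = 10000 * (1 - 30/100) = 7000 Mbps
File size in Mb = 513 * 8 = 4104 Mb
Time = 4104 / 7000
Time = 0.5863 seconds


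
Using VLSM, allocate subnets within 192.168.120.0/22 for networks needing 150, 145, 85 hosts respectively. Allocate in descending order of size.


150 hosts -> /24 (254 usable): 192.168.120.0/24
145 hosts -> /24 (254 usable): 192.168.121.0/24
85 hosts -> /25 (126 usable): 192.168.122.0/25
Allocation: 192.168.120.0/24 (150 hosts, 254 usable); 192.168.121.0/24 (145 hosts, 254 usable); 192.168.122.0/25 (85 hosts, 126 usable)


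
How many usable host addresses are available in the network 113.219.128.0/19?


Host bits = 32 - 19 = 13
Total addresses = 2^13 = 8192
Usable = total - 2 (network and broadcast)
Usable hosts: 8190


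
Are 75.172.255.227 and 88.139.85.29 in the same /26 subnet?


Mask: 255.255.255.192
75.172.255.227 AND mask = 75.172.255.192
88.139.85.29 AND mask = 88.139.85.0
No, different subnets (75.172.255.192 vs 88.139.85.0)


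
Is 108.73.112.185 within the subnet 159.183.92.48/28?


Subnet network: 159.183.92.48
Test IP AND mask: 108.73.112.176
No, 108.73.112.185 is not in 159.183.92.48/28


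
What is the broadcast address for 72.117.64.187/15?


Network: 72.116.0.0/15
Host bits = 17
Set all host bits to 1:
Broadcast: 72.117.255.255


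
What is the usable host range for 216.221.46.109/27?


Network: 216.221.46.96
Broadcast: 216.221.46.127
First usable = network + 1
Last usable = broadcast - 1
Range: 216.221.46.97 to 216.221.46.126


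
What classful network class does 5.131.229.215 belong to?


First octet: 5
Binary: 00000101
0xxxxxxx -> Class A (1-126)
Class A, default mask 255.0.0.0 (/8)


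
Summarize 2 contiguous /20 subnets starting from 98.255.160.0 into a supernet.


Original prefix: /20
Number of subnets: 2 = 2^1
New prefix = 20 - 1 = 19
Supernet: 98.255.160.0/19


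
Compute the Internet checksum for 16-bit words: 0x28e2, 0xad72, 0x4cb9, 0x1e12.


Sum all words (with carry folding):
+ 0x28e2 = 0x28e2
+ 0xad72 = 0xd654
+ 0x4cb9 = 0x230e
+ 0x1e12 = 0x4120
One's complement: ~0x4120
Checksum = 0xbedf


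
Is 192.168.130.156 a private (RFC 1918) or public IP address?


RFC 1918 private ranges:
  10.0.0.0/8 (10.0.0.0 - 10.255.255.255)
  172.16.0.0/12 (172.16.0.0 - 172.31.255.255)
  192.168.0.0/16 (192.168.0.0 - 192.168.255.255)
Private (in 192.168.0.0/16)


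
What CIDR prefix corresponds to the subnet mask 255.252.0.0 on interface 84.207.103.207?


Binary: 11111111.11111100.00000000.00000000
Count leading 1s
Prefix: /14


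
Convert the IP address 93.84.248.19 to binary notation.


93 = 01011101
84 = 01010100
248 = 11111000
19 = 00010011
Binary: 01011101.01010100.11111000.00010011


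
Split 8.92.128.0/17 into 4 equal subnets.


New prefix = 17 + 2 = 19
Each subnet has 8192 addresses
  8.92.128.0/19
  8.92.160.0/19
  8.92.192.0/19
  8.92.224.0/19
Subnets: 8.92.128.0/19, 8.92.160.0/19, 8.92.192.0/19, 8.92.224.0/19


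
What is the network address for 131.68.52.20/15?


IP:   10000011.01000100.00110100.00010100
Mask: 11111111.11111110.00000000.00000000
AND operation:
Net:  10000011.01000100.00000000.00000000
Network: 131.68.0.0/15


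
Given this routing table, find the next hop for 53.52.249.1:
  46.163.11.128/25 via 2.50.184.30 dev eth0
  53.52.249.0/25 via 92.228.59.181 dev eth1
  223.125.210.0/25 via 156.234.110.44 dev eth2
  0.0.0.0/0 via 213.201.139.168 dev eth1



Longest prefix match for 53.52.249.1:
  /25 46.163.11.128: no
  /25 53.52.249.0: MATCH
  /25 223.125.210.0: no
  /0 0.0.0.0: MATCH
Selected: next-hop 92.228.59.181 via eth1 (matched /25)


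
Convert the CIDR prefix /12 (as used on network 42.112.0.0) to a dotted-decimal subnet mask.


/12 means 12 network bits, 20 host bits
Binary: 11111111111100000000000000000000
Mask: 255.240.0.0


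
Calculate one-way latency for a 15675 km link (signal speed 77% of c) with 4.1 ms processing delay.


Speed = 0.77 * 3e5 km/s = 231000 km/s
Propagation delay = 15675 / 231000 = 0.0679 s = 67.8571 ms
Processing delay = 4.1 ms
Total one-way latency = 71.9571 ms


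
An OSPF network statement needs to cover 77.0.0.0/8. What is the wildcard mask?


Subnet mask: 255.0.0.0
Wildcard = 255.255.255.255 - subnet mask
255 - 255 = 0
255 - 0 = 255
255 - 0 = 255
255 - 0 = 255
Wildcard: 0.255.255.255


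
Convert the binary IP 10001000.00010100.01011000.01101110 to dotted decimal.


10001000 = 136
00010100 = 20
01011000 = 88
01101110 = 110
IP: 136.20.88.110


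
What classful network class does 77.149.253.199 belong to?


First octet: 77
Binary: 01001101
0xxxxxxx -> Class A (1-126)
Class A, default mask 255.0.0.0 (/8)


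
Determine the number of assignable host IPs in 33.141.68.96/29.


Host bits = 32 - 29 = 3
Total addresses = 2^3 = 8
Usable = total - 2 (network and broadcast)
Usable hosts: 6


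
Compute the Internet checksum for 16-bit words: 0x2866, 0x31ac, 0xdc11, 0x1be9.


Sum all words (with carry folding):
+ 0x2866 = 0x2866
+ 0x31ac = 0x5a12
+ 0xdc11 = 0x3624
+ 0x1be9 = 0x520d
One's complement: ~0x520d
Checksum = 0xadf2


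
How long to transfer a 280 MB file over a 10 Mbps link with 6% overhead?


Effective throughput = 10 * (1 - 6/100) = 9.4 Mbps
File size in Mb = 280 * 8 = 2240 Mb
Time = 2240 / 9.4
Time = 238.2979 seconds


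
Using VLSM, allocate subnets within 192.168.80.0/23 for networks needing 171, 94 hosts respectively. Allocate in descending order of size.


171 hosts -> /24 (254 usable): 192.168.80.0/24
94 hosts -> /25 (126 usable): 192.168.81.0/25
Allocation: 192.168.80.0/24 (171 hosts, 254 usable); 192.168.81.0/25 (94 hosts, 126 usable)


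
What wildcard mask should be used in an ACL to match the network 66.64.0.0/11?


Subnet mask: 255.224.0.0
Wildcard = 255.255.255.255 - subnet mask
255 - 255 = 0
255 - 224 = 31
255 - 0 = 255
255 - 0 = 255
Wildcard: 0.31.255.255


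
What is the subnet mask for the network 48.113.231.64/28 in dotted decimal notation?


/28 means 28 network bits, 4 host bits
Binary: 11111111111111111111111111110000
Mask: 255.255.255.240


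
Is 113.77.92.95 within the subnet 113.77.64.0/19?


Subnet network: 113.77.64.0
Test IP AND mask: 113.77.64.0
Yes, 113.77.92.95 is in 113.77.64.0/19


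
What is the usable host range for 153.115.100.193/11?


Network: 153.96.0.0
Broadcast: 153.127.255.255
First usable = network + 1
Last usable = broadcast - 1
Range: 153.96.0.1 to 153.127.255.254


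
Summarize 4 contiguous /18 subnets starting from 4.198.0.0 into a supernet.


Original prefix: /18
Number of subnets: 4 = 2^2
New prefix = 18 - 2 = 16
Supernet: 4.198.0.0/16


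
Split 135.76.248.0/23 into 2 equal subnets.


New prefix = 23 + 1 = 24
Each subnet has 256 addresses
  135.76.248.0/24
  135.76.249.0/24
Subnets: 135.76.248.0/24, 135.76.249.0/24


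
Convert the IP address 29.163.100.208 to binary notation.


29 = 00011101
163 = 10100011
100 = 01100100
208 = 11010000
Binary: 00011101.10100011.01100100.11010000


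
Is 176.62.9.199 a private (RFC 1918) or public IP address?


RFC 1918 private ranges:
  10.0.0.0/8 (10.0.0.0 - 10.255.255.255)
  172.16.0.0/12 (172.16.0.0 - 172.31.255.255)
  192.168.0.0/16 (192.168.0.0 - 192.168.255.255)
Public (not in any RFC 1918 range)


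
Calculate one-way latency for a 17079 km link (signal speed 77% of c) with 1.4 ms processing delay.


Speed = 0.77 * 3e5 km/s = 231000 km/s
Propagation delay = 17079 / 231000 = 0.0739 s = 73.9351 ms
Processing delay = 1.4 ms
Total one-way latency = 75.3351 ms


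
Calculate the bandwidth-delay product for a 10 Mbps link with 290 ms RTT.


BDP = bandwidth * RTT
= 10 Mbps * 290 ms
= 10 * 1e6 * 290 / 1000 bits
= 2900000 bits
= 362500 bytes
= 354.0039 KB
BDP = 2900000 bits (362500 bytes)


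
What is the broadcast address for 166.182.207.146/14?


Network: 166.180.0.0/14
Host bits = 18
Set all host bits to 1:
Broadcast: 166.183.255.255


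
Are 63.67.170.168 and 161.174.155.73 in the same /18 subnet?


Mask: 255.255.192.0
63.67.170.168 AND mask = 63.67.128.0
161.174.155.73 AND mask = 161.174.128.0
No, different subnets (63.67.128.0 vs 161.174.128.0)


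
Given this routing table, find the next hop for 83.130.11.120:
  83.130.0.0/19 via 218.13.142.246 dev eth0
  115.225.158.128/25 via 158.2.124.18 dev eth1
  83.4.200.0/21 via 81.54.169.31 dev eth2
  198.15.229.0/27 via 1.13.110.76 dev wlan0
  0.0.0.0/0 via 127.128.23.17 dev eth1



Longest prefix match for 83.130.11.120:
  /19 83.130.0.0: MATCH
  /25 115.225.158.128: no
  /21 83.4.200.0: no
  /27 198.15.229.0: no
  /0 0.0.0.0: MATCH
Selected: next-hop 218.13.142.246 via eth0 (matched /19)


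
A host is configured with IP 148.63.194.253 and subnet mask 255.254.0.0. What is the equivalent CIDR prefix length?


Binary: 11111111.11111110.00000000.00000000
Count leading 1s
Prefix: /15


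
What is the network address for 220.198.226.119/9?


IP:   11011100.11000110.11100010.01110111
Mask: 11111111.10000000.00000000.00000000
AND operation:
Net:  11011100.10000000.00000000.00000000
Network: 220.128.0.0/9


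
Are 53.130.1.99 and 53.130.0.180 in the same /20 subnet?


Mask: 255.255.240.0
53.130.1.99 AND mask = 53.130.0.0
53.130.0.180 AND mask = 53.130.0.0
Yes, same subnet (53.130.0.0)


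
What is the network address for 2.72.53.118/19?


IP:   00000010.01001000.00110101.01110110
Mask: 11111111.11111111.11100000.00000000
AND operation:
Net:  00000010.01001000.00100000.00000000
Network: 2.72.32.0/19


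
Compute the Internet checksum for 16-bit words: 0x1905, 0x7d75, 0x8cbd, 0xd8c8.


Sum all words (with carry folding):
+ 0x1905 = 0x1905
+ 0x7d75 = 0x967a
+ 0x8cbd = 0x2338
+ 0xd8c8 = 0xfc00
One's complement: ~0xfc00
Checksum = 0x03ff


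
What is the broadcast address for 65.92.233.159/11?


Network: 65.64.0.0/11
Host bits = 21
Set all host bits to 1:
Broadcast: 65.95.255.255


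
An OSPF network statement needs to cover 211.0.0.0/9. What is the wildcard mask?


Subnet mask: 255.128.0.0
Wildcard = 255.255.255.255 - subnet mask
255 - 255 = 0
255 - 128 = 127
255 - 0 = 255
255 - 0 = 255
Wildcard: 0.127.255.255


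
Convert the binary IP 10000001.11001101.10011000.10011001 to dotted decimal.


10000001 = 129
11001101 = 205
10011000 = 152
10011001 = 153
IP: 129.205.152.153


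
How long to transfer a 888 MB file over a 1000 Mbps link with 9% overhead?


Effective throughput = 1000 * (1 - 9/100) = 910 Mbps
File size in Mb = 888 * 8 = 7104 Mb
Time = 7104 / 910
Time = 7.8066 seconds


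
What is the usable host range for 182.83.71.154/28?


Network: 182.83.71.144
Broadcast: 182.83.71.159
First usable = network + 1
Last usable = broadcast - 1
Range: 182.83.71.145 to 182.83.71.158


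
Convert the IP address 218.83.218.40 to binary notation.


218 = 11011010
83 = 01010011
218 = 11011010
40 = 00101000
Binary: 11011010.01010011.11011010.00101000


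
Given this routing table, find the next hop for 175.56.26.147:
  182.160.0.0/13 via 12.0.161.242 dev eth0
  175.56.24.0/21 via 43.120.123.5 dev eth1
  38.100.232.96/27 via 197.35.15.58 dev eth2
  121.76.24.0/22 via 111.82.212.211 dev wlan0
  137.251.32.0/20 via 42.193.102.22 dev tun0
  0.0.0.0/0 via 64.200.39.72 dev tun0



Longest prefix match for 175.56.26.147:
  /13 182.160.0.0: no
  /21 175.56.24.0: MATCH
  /27 38.100.232.96: no
  /22 121.76.24.0: no
  /20 137.251.32.0: no
  /0 0.0.0.0: MATCH
Selected: next-hop 43.120.123.5 via eth1 (matched /21)


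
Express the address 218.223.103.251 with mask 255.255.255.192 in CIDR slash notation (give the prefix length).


Binary: 11111111.11111111.11111111.11000000
Count leading 1s
Prefix: /26


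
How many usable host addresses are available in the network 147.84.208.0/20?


Host bits = 32 - 20 = 12
Total addresses = 2^12 = 4096
Usable = total - 2 (network and broadcast)
Usable hosts: 4094


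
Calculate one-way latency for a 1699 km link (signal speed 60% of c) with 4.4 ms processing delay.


Speed = 0.6 * 3e5 km/s = 180000 km/s
Propagation delay = 1699 / 180000 = 0.0094 s = 9.4389 ms
Processing delay = 4.4 ms
Total one-way latency = 13.8389 ms


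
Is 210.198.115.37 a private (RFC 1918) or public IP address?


RFC 1918 private ranges:
  10.0.0.0/8 (10.0.0.0 - 10.255.255.255)
  172.16.0.0/12 (172.16.0.0 - 172.31.255.255)
  192.168.0.0/16 (192.168.0.0 - 192.168.255.255)
Public (not in any RFC 1918 range)


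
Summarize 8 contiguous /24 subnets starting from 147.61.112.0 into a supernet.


Original prefix: /24
Number of subnets: 8 = 2^3
New prefix = 24 - 3 = 21
Supernet: 147.61.112.0/21


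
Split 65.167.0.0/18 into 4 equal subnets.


New prefix = 18 + 2 = 20
Each subnet has 4096 addresses
  65.167.0.0/20
  65.167.16.0/20
  65.167.32.0/20
  65.167.48.0/20
Subnets: 65.167.0.0/20, 65.167.16.0/20, 65.167.32.0/20, 65.167.48.0/20


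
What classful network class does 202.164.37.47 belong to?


First octet: 202
Binary: 11001010
110xxxxx -> Class C (192-223)
Class C, default mask 255.255.255.0 (/24)


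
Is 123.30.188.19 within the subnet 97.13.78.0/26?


Subnet network: 97.13.78.0
Test IP AND mask: 123.30.188.0
No, 123.30.188.19 is not in 97.13.78.0/26


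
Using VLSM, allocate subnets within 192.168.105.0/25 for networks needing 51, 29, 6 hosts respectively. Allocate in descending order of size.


51 hosts -> /26 (62 usable): 192.168.105.0/26
29 hosts -> /27 (30 usable): 192.168.105.64/27
6 hosts -> /29 (6 usable): 192.168.105.96/29
Allocation: 192.168.105.0/26 (51 hosts, 62 usable); 192.168.105.64/27 (29 hosts, 30 usable); 192.168.105.96/29 (6 hosts, 6 usable)


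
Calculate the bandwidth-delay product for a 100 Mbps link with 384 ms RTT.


BDP = bandwidth * RTT
= 100 Mbps * 384 ms
= 100 * 1e6 * 384 / 1000 bits
= 38400000 bits
= 4800000 bytes
= 4687.5 KB
BDP = 38400000 bits (4800000 bytes)


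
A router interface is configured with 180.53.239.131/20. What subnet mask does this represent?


/20 means 20 network bits, 12 host bits
Binary: 11111111111111111111000000000000
Mask: 255.255.240.0


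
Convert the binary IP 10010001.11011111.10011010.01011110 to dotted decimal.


10010001 = 145
11011111 = 223
10011010 = 154
01011110 = 94
IP: 145.223.154.94


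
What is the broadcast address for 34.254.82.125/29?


Network: 34.254.82.120/29
Host bits = 3
Set all host bits to 1:
Broadcast: 34.254.82.127


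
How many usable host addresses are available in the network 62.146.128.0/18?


Host bits = 32 - 18 = 14
Total addresses = 2^14 = 16384
Usable = total - 2 (network and broadcast)
Usable hosts: 16382


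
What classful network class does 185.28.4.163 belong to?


First octet: 185
Binary: 10111001
10xxxxxx -> Class B (128-191)
Class B, default mask 255.255.0.0 (/16)


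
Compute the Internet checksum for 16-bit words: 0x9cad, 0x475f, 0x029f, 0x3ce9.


Sum all words (with carry folding):
+ 0x9cad = 0x9cad
+ 0x475f = 0xe40c
+ 0x029f = 0xe6ab
+ 0x3ce9 = 0x2395
One's complement: ~0x2395
Checksum = 0xdc6a


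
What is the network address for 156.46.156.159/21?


IP:   10011100.00101110.10011100.10011111
Mask: 11111111.11111111.11111000.00000000
AND operation:
Net:  10011100.00101110.10011000.00000000
Network: 156.46.152.0/21


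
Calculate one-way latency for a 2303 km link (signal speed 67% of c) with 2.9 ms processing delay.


Speed = 0.67 * 3e5 km/s = 201000 km/s
Propagation delay = 2303 / 201000 = 0.0115 s = 11.4577 ms
Processing delay = 2.9 ms
Total one-way latency = 14.3577 ms


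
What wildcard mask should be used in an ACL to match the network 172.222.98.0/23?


Subnet mask: 255.255.254.0
Wildcard = 255.255.255.255 - subnet mask
255 - 255 = 0
255 - 255 = 0
255 - 254 = 1
255 - 0 = 255
Wildcard: 0.0.1.255


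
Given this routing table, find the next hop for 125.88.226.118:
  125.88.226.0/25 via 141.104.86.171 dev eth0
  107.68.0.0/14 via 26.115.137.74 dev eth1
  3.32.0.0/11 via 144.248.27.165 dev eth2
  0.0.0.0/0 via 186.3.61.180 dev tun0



Longest prefix match for 125.88.226.118:
  /25 125.88.226.0: MATCH
  /14 107.68.0.0: no
  /11 3.32.0.0: no
  /0 0.0.0.0: MATCH
Selected: next-hop 141.104.86.171 via eth0 (matched /25)


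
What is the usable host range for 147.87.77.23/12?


Network: 147.80.0.0
Broadcast: 147.95.255.255
First usable = network + 1
Last usable = broadcast - 1
Range: 147.80.0.1 to 147.95.255.254


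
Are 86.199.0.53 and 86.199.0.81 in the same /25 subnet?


Mask: 255.255.255.128
86.199.0.53 AND mask = 86.199.0.0
86.199.0.81 AND mask = 86.199.0.0
Yes, same subnet (86.199.0.0)


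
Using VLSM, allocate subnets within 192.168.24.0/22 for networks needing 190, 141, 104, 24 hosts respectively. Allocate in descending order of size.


190 hosts -> /24 (254 usable): 192.168.24.0/24
141 hosts -> /24 (254 usable): 192.168.25.0/24
104 hosts -> /25 (126 usable): 192.168.26.0/25
24 hosts -> /27 (30 usable): 192.168.26.128/27
Allocation: 192.168.24.0/24 (190 hosts, 254 usable); 192.168.25.0/24 (141 hosts, 254 usable); 192.168.26.0/25 (104 hosts, 126 usable); 192.168.26.128/27 (24 hosts, 30 usable)


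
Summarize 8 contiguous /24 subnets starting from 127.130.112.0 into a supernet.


Original prefix: /24
Number of subnets: 8 = 2^3
New prefix = 24 - 3 = 21
Supernet: 127.130.112.0/21


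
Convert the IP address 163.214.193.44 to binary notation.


163 = 10100011
214 = 11010110
193 = 11000001
44 = 00101100
Binary: 10100011.11010110.11000001.00101100


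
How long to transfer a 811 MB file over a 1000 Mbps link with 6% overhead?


Effective throughput = 1000 * (1 - 6/100) = 940 Mbps
File size in Mb = 811 * 8 = 6488 Mb
Time = 6488 / 940
Time = 6.9021 seconds


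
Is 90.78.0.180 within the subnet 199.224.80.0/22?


Subnet network: 199.224.80.0
Test IP AND mask: 90.78.0.0
No, 90.78.0.180 is not in 199.224.80.0/22


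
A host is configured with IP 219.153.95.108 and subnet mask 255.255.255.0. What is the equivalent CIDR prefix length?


Binary: 11111111.11111111.11111111.00000000
Count leading 1s
Prefix: /24


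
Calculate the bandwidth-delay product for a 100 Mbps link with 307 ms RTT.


BDP = bandwidth * RTT
= 100 Mbps * 307 ms
= 100 * 1e6 * 307 / 1000 bits
= 30700000 bits
= 3837500 bytes
= 3747.5586 KB
BDP = 30700000 bits (3837500 bytes)


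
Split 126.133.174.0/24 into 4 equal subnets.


New prefix = 24 + 2 = 26
Each subnet has 64 addresses
  126.133.174.0/26
  126.133.174.64/26
  126.133.174.128/26
  126.133.174.192/26
Subnets: 126.133.174.0/26, 126.133.174.64/26, 126.133.174.128/26, 126.133.174.192/26


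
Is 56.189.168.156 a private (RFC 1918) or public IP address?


RFC 1918 private ranges:
  10.0.0.0/8 (10.0.0.0 - 10.255.255.255)
  172.16.0.0/12 (172.16.0.0 - 172.31.255.255)
  192.168.0.0/16 (192.168.0.0 - 192.168.255.255)
Public (not in any RFC 1918 range)


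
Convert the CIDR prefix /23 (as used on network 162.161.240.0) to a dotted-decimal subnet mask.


/23 means 23 network bits, 9 host bits
Binary: 11111111111111111111111000000000
Mask: 255.255.254.0


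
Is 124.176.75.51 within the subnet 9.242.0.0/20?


Subnet network: 9.242.0.0
Test IP AND mask: 124.176.64.0
No, 124.176.75.51 is not in 9.242.0.0/20


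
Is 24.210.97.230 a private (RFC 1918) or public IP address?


RFC 1918 private ranges:
  10.0.0.0/8 (10.0.0.0 - 10.255.255.255)
  172.16.0.0/12 (172.16.0.0 - 172.31.255.255)
  192.168.0.0/16 (192.168.0.0 - 192.168.255.255)
Public (not in any RFC 1918 range)


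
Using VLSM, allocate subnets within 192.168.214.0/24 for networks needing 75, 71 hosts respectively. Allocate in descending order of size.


75 hosts -> /25 (126 usable): 192.168.214.0/25
71 hosts -> /25 (126 usable): 192.168.214.128/25
Allocation: 192.168.214.0/25 (75 hosts, 126 usable); 192.168.214.128/25 (71 hosts, 126 usable)


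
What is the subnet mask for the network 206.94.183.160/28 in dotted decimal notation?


/28 means 28 network bits, 4 host bits
Binary: 11111111111111111111111111110000
Mask: 255.255.255.240


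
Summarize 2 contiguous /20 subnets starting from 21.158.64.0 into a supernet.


Original prefix: /20
Number of subnets: 2 = 2^1
New prefix = 20 - 1 = 19
Supernet: 21.158.64.0/19


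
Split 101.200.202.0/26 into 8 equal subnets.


New prefix = 26 + 3 = 29
Each subnet has 8 addresses
  101.200.202.0/29
  101.200.202.8/29
  101.200.202.16/29
  101.200.202.24/29
  101.200.202.32/29
  101.200.202.40/29
  101.200.202.48/29
  101.200.202.56/29
Subnets: 101.200.202.0/29, 101.200.202.8/29, 101.200.202.16/29, 101.200.202.24/29, 101.200.202.32/29, 101.200.202.40/29, 101.200.202.48/29, 101.200.202.56/29


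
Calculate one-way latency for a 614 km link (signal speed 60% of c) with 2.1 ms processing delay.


Speed = 0.6 * 3e5 km/s = 180000 km/s
Propagation delay = 614 / 180000 = 0.0034 s = 3.4111 ms
Processing delay = 2.1 ms
Total one-way latency = 5.5111 ms


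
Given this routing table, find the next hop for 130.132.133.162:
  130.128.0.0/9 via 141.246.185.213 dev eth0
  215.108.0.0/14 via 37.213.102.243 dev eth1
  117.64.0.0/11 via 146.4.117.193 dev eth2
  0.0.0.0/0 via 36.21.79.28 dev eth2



Longest prefix match for 130.132.133.162:
  /9 130.128.0.0: MATCH
  /14 215.108.0.0: no
  /11 117.64.0.0: no
  /0 0.0.0.0: MATCH
Selected: next-hop 141.246.185.213 via eth0 (matched /9)


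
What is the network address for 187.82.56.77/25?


IP:   10111011.01010010.00111000.01001101
Mask: 11111111.11111111.11111111.10000000
AND operation:
Net:  10111011.01010010.00111000.00000000
Network: 187.82.56.0/25


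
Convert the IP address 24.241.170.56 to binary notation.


24 = 00011000
241 = 11110001
170 = 10101010
56 = 00111000
Binary: 00011000.11110001.10101010.00111000


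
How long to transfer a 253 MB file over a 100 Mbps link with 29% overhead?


Effective throughput = 100 * (1 - 29/100) = 71 Mbps
File size in Mb = 253 * 8 = 2024 Mb
Time = 2024 / 71
Time = 28.507 seconds


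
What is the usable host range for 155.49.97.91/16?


Network: 155.49.0.0
Broadcast: 155.49.255.255
First usable = network + 1
Last usable = broadcast - 1
Range: 155.49.0.1 to 155.49.255.254


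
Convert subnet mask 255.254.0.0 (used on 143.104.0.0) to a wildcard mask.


Subnet mask: 255.254.0.0
Wildcard = 255.255.255.255 - subnet mask
255 - 255 = 0
255 - 254 = 1
255 - 0 = 255
255 - 0 = 255
Wildcard: 0.1.255.255


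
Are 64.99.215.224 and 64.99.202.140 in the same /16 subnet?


Mask: 255.255.0.0
64.99.215.224 AND mask = 64.99.0.0
64.99.202.140 AND mask = 64.99.0.0
Yes, same subnet (64.99.0.0)


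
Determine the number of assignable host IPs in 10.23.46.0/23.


Host bits = 32 - 23 = 9
Total addresses = 2^9 = 512
Usable = total - 2 (network and broadcast)
Usable hosts: 510


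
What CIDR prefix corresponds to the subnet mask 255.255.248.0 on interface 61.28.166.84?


Binary: 11111111.11111111.11111000.00000000
Count leading 1s
Prefix: /21


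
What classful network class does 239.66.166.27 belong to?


First octet: 239
Binary: 11101111
1110xxxx -> Class D (224-239)
Class D (multicast), default mask N/A


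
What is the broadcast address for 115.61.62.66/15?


Network: 115.60.0.0/15
Host bits = 17
Set all host bits to 1:
Broadcast: 115.61.255.255


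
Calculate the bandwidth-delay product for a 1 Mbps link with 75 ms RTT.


BDP = bandwidth * RTT
= 1 Mbps * 75 ms
= 1 * 1e6 * 75 / 1000 bits
= 75000 bits
= 9375 bytes
= 9.1553 KB
BDP = 75000 bits (9375 bytes)


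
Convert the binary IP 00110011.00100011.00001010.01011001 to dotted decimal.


00110011 = 51
00100011 = 35
00001010 = 10
01011001 = 89
IP: 51.35.10.89


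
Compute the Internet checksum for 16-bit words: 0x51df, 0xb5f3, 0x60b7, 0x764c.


Sum all words (with carry folding):
+ 0x51df = 0x51df
+ 0xb5f3 = 0x07d3
+ 0x60b7 = 0x688a
+ 0x764c = 0xded6
One's complement: ~0xded6
Checksum = 0x2129


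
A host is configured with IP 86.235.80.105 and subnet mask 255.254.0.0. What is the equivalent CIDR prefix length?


Binary: 11111111.11111110.00000000.00000000
Count leading 1s
Prefix: /15


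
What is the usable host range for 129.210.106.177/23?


Network: 129.210.106.0
Broadcast: 129.210.107.255
First usable = network + 1
Last usable = broadcast - 1
Range: 129.210.106.1 to 129.210.107.254


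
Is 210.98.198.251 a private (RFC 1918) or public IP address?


RFC 1918 private ranges:
  10.0.0.0/8 (10.0.0.0 - 10.255.255.255)
  172.16.0.0/12 (172.16.0.0 - 172.31.255.255)
  192.168.0.0/16 (192.168.0.0 - 192.168.255.255)
Public (not in any RFC 1918 range)


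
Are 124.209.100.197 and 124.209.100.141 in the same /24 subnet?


Mask: 255.255.255.0
124.209.100.197 AND mask = 124.209.100.0
124.209.100.141 AND mask = 124.209.100.0
Yes, same subnet (124.209.100.0)


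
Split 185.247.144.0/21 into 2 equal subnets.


New prefix = 21 + 1 = 22
Each subnet has 1024 addresses
  185.247.144.0/22
  185.247.148.0/22
Subnets: 185.247.144.0/22, 185.247.148.0/22


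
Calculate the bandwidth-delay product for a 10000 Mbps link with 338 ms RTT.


BDP = bandwidth * RTT
= 10000 Mbps * 338 ms
= 10000 * 1e6 * 338 / 1000 bits
= 3380000000 bits
= 422500000 bytes
= 412597.6562 KB
BDP = 3380000000 bits (422500000 bytes)


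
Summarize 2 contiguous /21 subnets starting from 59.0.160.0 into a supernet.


Original prefix: /21
Number of subnets: 2 = 2^1
New prefix = 21 - 1 = 20
Supernet: 59.0.160.0/20


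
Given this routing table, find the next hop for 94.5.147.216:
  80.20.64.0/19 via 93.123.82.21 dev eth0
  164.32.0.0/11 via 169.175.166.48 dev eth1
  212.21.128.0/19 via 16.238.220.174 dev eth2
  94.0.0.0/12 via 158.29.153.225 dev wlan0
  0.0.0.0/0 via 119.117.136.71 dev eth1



Longest prefix match for 94.5.147.216:
  /19 80.20.64.0: no
  /11 164.32.0.0: no
  /19 212.21.128.0: no
  /12 94.0.0.0: MATCH
  /0 0.0.0.0: MATCH
Selected: next-hop 158.29.153.225 via wlan0 (matched /12)


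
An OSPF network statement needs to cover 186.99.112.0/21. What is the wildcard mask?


Subnet mask: 255.255.248.0
Wildcard = 255.255.255.255 - subnet mask
255 - 255 = 0
255 - 255 = 0
255 - 248 = 7
255 - 0 = 255
Wildcard: 0.0.7.255


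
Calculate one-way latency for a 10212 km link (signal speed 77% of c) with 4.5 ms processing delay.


Speed = 0.77 * 3e5 km/s = 231000 km/s
Propagation delay = 10212 / 231000 = 0.0442 s = 44.2078 ms
Processing delay = 4.5 ms
Total one-way latency = 48.7078 ms


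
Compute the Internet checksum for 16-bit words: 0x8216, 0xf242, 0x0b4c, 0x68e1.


Sum all words (with carry folding):
+ 0x8216 = 0x8216
+ 0xf242 = 0x7459
+ 0x0b4c = 0x7fa5
+ 0x68e1 = 0xe886
One's complement: ~0xe886
Checksum = 0x1779


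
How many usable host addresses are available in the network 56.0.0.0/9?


Host bits = 32 - 9 = 23
Total addresses = 2^23 = 8388608
Usable = total - 2 (network and broadcast)
Usable hosts: 8388606


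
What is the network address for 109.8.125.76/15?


IP:   01101101.00001000.01111101.01001100
Mask: 11111111.11111110.00000000.00000000
AND operation:
Net:  01101101.00001000.00000000.00000000
Network: 109.8.0.0/15


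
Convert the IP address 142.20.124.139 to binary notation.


142 = 10001110
20 = 00010100
124 = 01111100
139 = 10001011
Binary: 10001110.00010100.01111100.10001011


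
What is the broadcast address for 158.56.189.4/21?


Network: 158.56.184.0/21
Host bits = 11
Set all host bits to 1:
Broadcast: 158.56.191.255


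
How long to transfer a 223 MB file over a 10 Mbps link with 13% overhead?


Effective throughput = 10 * (1 - 13/100) = 8.7 Mbps
File size in Mb = 223 * 8 = 1784 Mb
Time = 1784 / 8.7
Time = 205.0575 seconds


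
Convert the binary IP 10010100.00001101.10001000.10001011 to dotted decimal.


10010100 = 148
00001101 = 13
10001000 = 136
10001011 = 139
IP: 148.13.136.139


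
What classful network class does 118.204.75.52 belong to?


First octet: 118
Binary: 01110110
0xxxxxxx -> Class A (1-126)
Class A, default mask 255.0.0.0 (/8)


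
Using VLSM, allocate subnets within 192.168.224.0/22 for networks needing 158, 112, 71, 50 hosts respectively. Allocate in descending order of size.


158 hosts -> /24 (254 usable): 192.168.224.0/24
112 hosts -> /25 (126 usable): 192.168.225.0/25
71 hosts -> /25 (126 usable): 192.168.225.128/25
50 hosts -> /26 (62 usable): 192.168.226.0/26
Allocation: 192.168.224.0/24 (158 hosts, 254 usable); 192.168.225.0/25 (112 hosts, 126 usable); 192.168.225.128/25 (71 hosts, 126 usable); 192.168.226.0/26 (50 hosts, 62 usable)


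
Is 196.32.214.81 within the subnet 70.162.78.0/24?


Subnet network: 70.162.78.0
Test IP AND mask: 196.32.214.0
No, 196.32.214.81 is not in 70.162.78.0/24


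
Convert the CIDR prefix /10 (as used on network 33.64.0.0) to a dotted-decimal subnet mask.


/10 means 10 network bits, 22 host bits
Binary: 11111111110000000000000000000000
Mask: 255.192.0.0


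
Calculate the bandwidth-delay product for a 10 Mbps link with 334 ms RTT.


BDP = bandwidth * RTT
= 10 Mbps * 334 ms
= 10 * 1e6 * 334 / 1000 bits
= 3340000 bits
= 417500 bytes
= 407.7148 KB
BDP = 3340000 bits (417500 bytes)
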